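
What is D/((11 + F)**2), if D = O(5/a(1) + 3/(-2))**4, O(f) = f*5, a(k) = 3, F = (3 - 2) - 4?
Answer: 625/82944 ≈ 0.0075352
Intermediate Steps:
F = -3 (F = 1 - 4 = -3)
O(f) = 5*f
D = 625/1296 (D = (5*(5/3 + 3/(-2)))**4 = (5*(5*(1/3) + 3*(-1/2)))**4 = (5*(5/3 - 3/2))**4 = (5*(1/6))**4 = (5/6)**4 = 625/1296 ≈ 0.48225)
D/((11 + F)**2) = 625/(1296*((11 - 3)**2)) = 625/(1296*(8**2)) = (625/1296)/64 = (625/1296)*(1/64) = 625/82944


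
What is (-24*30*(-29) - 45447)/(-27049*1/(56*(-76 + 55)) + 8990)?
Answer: -28890792/10599289 ≈ -2.7257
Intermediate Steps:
(-24*30*(-29) - 45447)/(-27049*1/(56*(-76 + 55)) + 8990) = (-720*(-29) - 45447)/(-27049/(56*(-21)) + 8990) = (20880 - 45447)/(-27049/(-1176) + 8990) = -24567/(-27049*(-1/1176) + 8990) = -24567/(27049/1176 + 8990) = -24567/10599289/1176 = -24567*1176/10599289 = -28890792/10599289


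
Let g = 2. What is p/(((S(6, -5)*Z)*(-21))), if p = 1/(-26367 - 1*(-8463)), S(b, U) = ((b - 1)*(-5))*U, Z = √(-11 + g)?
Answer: -I/140994000 ≈ -7.0925e-9*I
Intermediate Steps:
Z = 3*I (Z = √(-11 + 2) = √(-9) = 3*I ≈ 3.0*I)
S(b, U) = U*(5 - 5*b) (S(b, U) = ((-1 + b)*(-5))*U = (5 - 5*b)*U = U*(5 - 5*b))
p = -1/17904 (p = 1/(-26367 + 8463) = 1/(-17904) = -1/17904 ≈ -5.5853e-5)
p/(((S(6, -5)*Z)*(-21))) = -(-I/(1575*(1 - 1*6)))/17904 = -(-I/(1575*(1 - 6)))/17904 = -I/7875/17904 = -I/140994000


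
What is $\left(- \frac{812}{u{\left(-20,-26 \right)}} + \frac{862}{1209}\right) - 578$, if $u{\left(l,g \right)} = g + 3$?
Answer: $- \frac{15070912}{27807} \approx -541.98$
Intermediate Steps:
$u{\left(l,g \right)} = 3 + g$
$\left(- \frac{812}{u{\left(-20,-26 \right)}} + \frac{862}{1209}\right) - 578 = \left(- \frac{812}{3 - 26} + \frac{862}{1209}\right) - 578 = \left(- \frac{812}{-23} + 862 \cdot \frac{1}{1209}\right) - 578 = \left(\left(-812\right) \left(- \frac{1}{23}\right) + \frac{862}{1209}\right) - 578 = \left(\frac{812}{23} + \frac{862}{1209}\right) - 578 = \frac{1001534}{27807} - 578 = - \frac{15070912}{27807}$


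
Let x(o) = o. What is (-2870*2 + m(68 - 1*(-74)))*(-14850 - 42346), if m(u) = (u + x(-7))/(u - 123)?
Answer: 6230074300/19 ≈ 3.2790e+8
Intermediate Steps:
m(u) = (-7 + u)/(-123 + u) (m(u) = (u - 7)/(u - 123) = (-7 + u)/(-123 + u))
(-2870*2 + m(68 - 1*(-74)))*(-14850 - 42346) = (-2870*2 + (-7 + (68 - 1*(-74)))/(-123 + (68 - 1*(-74))))*(-14850 - 42346) = (-5740 + (-7 + (68 + 74))/(-123 + (68 + 74)))*(-57196) = (-5740 + (-7 + 142)/(-123 + 142))*(-57196) = (-5740 + 135/19)*(-57196) = -108925/19*(-57196) = 6230074300/19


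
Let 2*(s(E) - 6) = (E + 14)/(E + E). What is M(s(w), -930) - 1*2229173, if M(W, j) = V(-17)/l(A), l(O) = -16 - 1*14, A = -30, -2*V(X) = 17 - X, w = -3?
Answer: -66875173/30 ≈ -2.2292e+6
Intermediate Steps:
V(X) = -17/2 + X/2 (V(X) = -(17 - X)/2 = -17/2 + X/2)
l(O) = -30 (l(O) = -16 - 14 = -30)
s(E) = 6 + (14 + E)/(4*E) (s(E) = 6 + ((E + 14)/(E + E))/2 = 6 + ((14 + E)/((2*E)))/2 = 6 + ((14 + E)*(1/(2*E)))/2 = 6 + ((14 + E)/(2*E))/2 = 6 + (14 + E)/(4*E))
M(W, j) = 17/30 (M(W, j) = (-17/2 + (½)*(-17))/(-30) = (-17/2 - 17/2)*(-1/30) = -17*(-1/30) = 17/30)
M(s(w), -930) - 1*2229173 = 17/30 - 1*2229173 = 17/30 - 2229173 = -66875173/30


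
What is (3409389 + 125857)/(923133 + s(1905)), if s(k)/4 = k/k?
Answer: 3535246/923137 ≈ 3.8296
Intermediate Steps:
s(k) = 4 (s(k) = 4*(k/k) = 4*1 = 4)
(3409389 + 125857)/(923133 + s(1905)) = (3409389 + 125857)/(923133 + 4) = 3535246/923137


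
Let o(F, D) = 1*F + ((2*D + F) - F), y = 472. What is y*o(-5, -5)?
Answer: -7080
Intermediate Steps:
o(F, D) = F + 2*D (o(F, D) = F + ((F + 2*D) - F) = F + 2*D)
y*o(-5, -5) = 472*(-5 + 2*(-5)) = 472*(-5 - 10) = 472*(-15) = -7080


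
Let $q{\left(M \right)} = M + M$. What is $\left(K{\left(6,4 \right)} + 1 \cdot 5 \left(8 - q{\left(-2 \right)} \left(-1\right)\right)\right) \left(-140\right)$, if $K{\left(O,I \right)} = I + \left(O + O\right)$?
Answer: $-5040$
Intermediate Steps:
$q{\left(M \right)} = 2 M$
$K{\left(O,I \right)} = I + 2 O$
$\left(K{\left(6,4 \right)} + 1 \cdot 5 \left(8 - q{\left(-2 \right)} \left(-1\right)\right)\right) \left(-140\right) = \left(\left(4 + 2 \cdot 6\right) + 1 \cdot 5 \left(8 - 2 \left(-2\right) \left(-1\right)\right)\right) \left(-140\right) = \left(\left(4 + 12\right) + 5 \left(8 - \left(-4\right) \left(-1\right)\right)\right) \left(-140\right) = \left(16 + 5 \left(8 - 4\right)\right) \left(-140\right) = \left(16 + 5 \cdot 4\right) \left(-140\right) = \left(16 + 20\right) \left(-140\right) = 36 \left(-140\right) = -5040$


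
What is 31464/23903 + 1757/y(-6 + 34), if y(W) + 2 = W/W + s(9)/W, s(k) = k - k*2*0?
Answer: -1175334172/454157 ≈ -2587.9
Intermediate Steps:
s(k) = k (s(k) = k - 2*k*0 = k - 1*0 = k + 0 = k)
y(W) = -1 + 9/W (y(W) = -2 + (W/W + 9/W) = -2 + (1 + 9/W) = -1 + 9/W)
31464/23903 + 1757/y(-6 + 34) = 31464/23903 + 1757/(((9 - (-6 + 34))/(-6 + 34))) = 31464*(1/23903) + 1757/(((9 - 1*28)/28)) = 31464/23903 + 1757/(((9 - 28)/28)) = 31464/23903 + 1757/(((1/28)*(-19))) = 31464/23903 + 1757/(-19/28) = 31464/23903 + 1757*(-28/19) = 31464/23903 - 49196/19 = -1175334172/454157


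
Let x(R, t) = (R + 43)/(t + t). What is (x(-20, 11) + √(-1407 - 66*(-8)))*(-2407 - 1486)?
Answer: -89539/22 - 3893*I*√879 ≈ -4070.0 - 1.1542e+5*I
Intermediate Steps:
x(R, t) = (43 + R)/(2*t) (x(R, t) = (43 + R)/((2*t)) = (43 + R)*(1/(2*t)) = (43 + R)/(2*t))
(x(-20, 11) + √(-1407 - 66*(-8)))*(-2407 - 1486) = ((½)*(43 - 20)/11 + √(-1407 - 66*(-8)))*(-2407 - 1486) = ((½)*(1/11)*23 + √(-1407 + 528))*(-3893) = (23/22 + √(-879))*(-3893) = (23/22 + I*√879)*(-3893) = -89539/22 - 3893*I*√879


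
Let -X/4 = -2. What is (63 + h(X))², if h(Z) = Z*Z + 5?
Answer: 17424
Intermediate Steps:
X = 8 (X = -4*(-2) = 8)
h(Z) = 5 + Z² (h(Z) = Z² + 5 = 5 + Z²)
(63 + h(X))² = (63 + (5 + 8²))² = (63 + (5 + 64))² = (63 + 69)² = 132² = 17424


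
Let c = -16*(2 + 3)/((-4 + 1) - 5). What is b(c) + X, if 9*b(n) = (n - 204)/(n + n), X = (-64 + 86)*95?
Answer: 188003/90 ≈ 2088.9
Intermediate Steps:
X = 2090 (X = 22*95 = 2090)
c = 10 (c = -80/(-3 - 5) = -80/(-8) = -80*(-1)/8 = -16*(-5/8) = 10)
b(n) = (-204 + n)/(18*n) (b(n) = ((n - 204)/(n + n))/9 = ((-204 + n)/((2*n)))/9 = ((-204 + n)*(1/(2*n)))/9 = ((-204 + n)/(2*n))/9 = (-204 + n)/(18*n))
b(c) + X = (1/18)*(-204 + 10)/10 + 2090 = (1/18)*(⅒)*(-194) + 2090 = -97/90 + 2090 = 188003/90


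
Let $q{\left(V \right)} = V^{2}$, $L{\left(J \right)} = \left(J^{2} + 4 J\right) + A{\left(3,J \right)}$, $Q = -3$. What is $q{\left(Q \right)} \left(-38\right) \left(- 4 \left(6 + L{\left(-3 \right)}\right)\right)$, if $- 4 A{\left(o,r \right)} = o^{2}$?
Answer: $1026$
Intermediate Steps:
$A{\left(o,r \right)} = - \frac{o^{2}}{4}$
$L{\left(J \right)} = - \frac{9}{4} + J^{2} + 4 J$ ($L{\left(J \right)} = \left(J^{2} + 4 J\right) - \frac{3^{2}}{4} = \left(J^{2} + 4 J\right) - \frac{9}{4} = - \frac{9}{4} + J^{2} + 4 J$)
$q{\left(Q \right)} \left(-38\right) \left(- 4 \left(6 + L{\left(-3 \right)}\right)\right) = \left(-3\right)^{2} \left(-38\right) \left(- 4 \left(6 + \left(- \frac{9}{4} + \left(-3\right)^{2} + 4 \left(-3\right)\right)\right)\right) = 9 \left(-38\right) \left(- 4 \left(6 - \frac{21}{4}\right)\right) = - 342 \left(- 4 \left(6 - \frac{21}{4}\right)\right) = - 342 \left(\left(-4\right) \frac{3}{4}\right) = \left(-342\right) \left(-3\right) = 1026$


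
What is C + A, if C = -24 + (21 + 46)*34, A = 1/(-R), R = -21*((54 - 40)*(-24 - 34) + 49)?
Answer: 36115841/16023 ≈ 2254.0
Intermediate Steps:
R = 16023 (R = -21*(14*(-58) + 49) = -21*(-812 + 49) = -21*(-763) = 16023)
A = -1/16023 (A = 1/(-1*16023) = 1/(-16023) = -1/16023 ≈ -6.2410e-5)
C = 2254 (C = -24 + 67*34 = -24 + 2278 = 2254)
C + A = 2254 - 1/16023 = 36115841/16023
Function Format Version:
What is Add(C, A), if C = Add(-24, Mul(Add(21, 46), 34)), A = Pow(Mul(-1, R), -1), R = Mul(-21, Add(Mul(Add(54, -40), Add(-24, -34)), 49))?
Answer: Rational(36115841, 16023) ≈ 2254.0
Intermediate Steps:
R = 16023 (R = Mul(-21, Add(Mul(14, -58), 49)) = Mul(-21, Add(-812, 49)) = Mul(-21, -763) = 16023)
A = Rational(-1, 16023) (A = Pow(Mul(-1, 16023), -1) = Pow(-16023, -1) = Rational(-1, 16023) ≈ -6.2410e-5)
C = 2254 (C = Add(-24, Mul(67, 34)) = Add(-24, 2278) = 2254)
Add(C, A) = Add(2254, Rational(-1, 16023)) = Rational(36115841, 16023)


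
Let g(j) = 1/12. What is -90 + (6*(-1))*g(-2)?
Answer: -181/2 ≈ -90.500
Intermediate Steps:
g(j) = 1/12
-90 + (6*(-1))*g(-2) = -90 + (6*(-1))*(1/12) = -90 - 6*1/12 = -90 - 1/2 = -181/2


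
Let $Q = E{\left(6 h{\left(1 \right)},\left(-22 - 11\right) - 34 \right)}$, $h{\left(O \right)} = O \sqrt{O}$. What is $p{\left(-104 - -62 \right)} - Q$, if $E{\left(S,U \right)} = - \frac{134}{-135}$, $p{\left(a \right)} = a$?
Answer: $- \frac{5804}{135} \approx -42.993$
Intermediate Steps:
$h{\left(O \right)} = O^{\frac{3}{2}}$
$E{\left(S,U \right)} = \frac{134}{135}$ ($E{\left(S,U \right)} = \left(-134\right) \left(- \frac{1}{135}\right) = \frac{134}{135}$)
$Q = \frac{134}{135} \approx 0.99259$
$p{\left(-104 - -62 \right)} - Q = \left(-104 - -62\right) - \frac{134}{135} = \left(-104 + 62\right) - \frac{134}{135} = -42 - \frac{134}{135} = - \frac{5804}{135}$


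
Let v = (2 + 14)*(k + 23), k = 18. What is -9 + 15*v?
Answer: 9831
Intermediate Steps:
v = 656 (v = (2 + 14)*(18 + 23) = 16*41 = 656)
-9 + 15*v = -9 + 15*656 = -9 + 9840 = 9831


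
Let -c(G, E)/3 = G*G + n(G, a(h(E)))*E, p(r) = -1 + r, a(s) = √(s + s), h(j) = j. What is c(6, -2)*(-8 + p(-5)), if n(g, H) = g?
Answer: 1008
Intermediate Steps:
a(s) = √2*√s (a(s) = √(2*s) = √2*√s)
c(G, E) = -3*G² - 3*E*G (c(G, E) = -3*(G*G + G*E) = -3*(G² + E*G) = -3*G² - 3*E*G)
c(6, -2)*(-8 + p(-5)) = (3*6*(-1*(-2) - 1*6))*(-8 + (-1 - 5)) = (3*6*(2 - 6))*(-8 - 6) = (3*6*(-4))*(-14) = -72*(-14) = 1008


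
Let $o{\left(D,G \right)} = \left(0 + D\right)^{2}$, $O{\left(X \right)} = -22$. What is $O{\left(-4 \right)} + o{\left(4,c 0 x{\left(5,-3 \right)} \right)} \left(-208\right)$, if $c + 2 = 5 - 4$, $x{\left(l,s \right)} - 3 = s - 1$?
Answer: $-3350$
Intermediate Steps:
$x{\left(l,s \right)} = 2 + s$ ($x{\left(l,s \right)} = 3 + \left(s - 1\right) = 3 + \left(-1 + s\right) = 2 + s$)
$c = -1$ ($c = -2 + \left(5 - 4\right) = -2 + 1 = -1$)
$o{\left(D,G \right)} = D^{2}$
$O{\left(-4 \right)} + o{\left(4,c 0 x{\left(5,-3 \right)} \right)} \left(-208\right) = -22 + 4^{2} \left(-208\right) = -22 + 16 \left(-208\right) = -22 - 3328 = -3350$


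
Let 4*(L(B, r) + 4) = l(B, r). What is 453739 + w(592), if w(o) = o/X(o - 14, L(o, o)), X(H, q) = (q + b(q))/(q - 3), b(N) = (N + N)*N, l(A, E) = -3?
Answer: 146520993/323 ≈ 4.5363e+5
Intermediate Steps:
b(N) = 2*N**2 (b(N) = (2*N)*N = 2*N**2)
L(B, r) = -19/4 (L(B, r) = -4 + (1/4)*(-3) = -4 - 3/4 = -19/4)
X(H, q) = (q + 2*q**2)/(-3 + q) (X(H, q) = (q + 2*q**2)/(q - 3) = (q + 2*q**2)/(-3 + q))
w(o) = -62*o/323 (w(o) = o/((-19*(1 + 2*(-19/4))/(4*(-3 - 19/4)))) = o/((-19*(1 - 19/2)/(4*(-31/4)))) = o/((-19/4*(-4/31)*(-17/2))) = o/(-323/62) = o*(-62/323) = -62*o/323)
453739 + w(592) = 453739 - 62/323*592 = 453739 - 36704/323 = 146520993/323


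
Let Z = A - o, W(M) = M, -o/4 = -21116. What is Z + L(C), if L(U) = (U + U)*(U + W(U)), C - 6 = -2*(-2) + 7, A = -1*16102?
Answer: -99410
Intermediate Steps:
o = 84464 (o = -4*(-21116) = 84464)
A = -16102
Z = -100566 (Z = -16102 - 1*84464 = -16102 - 84464 = -100566)
C = 17 (C = 6 + (-2*(-2) + 7) = 6 + (4 + 7) = 6 + 11 = 17)
L(U) = 4*U² (L(U) = (U + U)*(U + U) = (2*U)*(2*U) = 4*U²)
Z + L(C) = -100566 + 4*17² = -100566 + 4*289 = -100566 + 1156 = -99410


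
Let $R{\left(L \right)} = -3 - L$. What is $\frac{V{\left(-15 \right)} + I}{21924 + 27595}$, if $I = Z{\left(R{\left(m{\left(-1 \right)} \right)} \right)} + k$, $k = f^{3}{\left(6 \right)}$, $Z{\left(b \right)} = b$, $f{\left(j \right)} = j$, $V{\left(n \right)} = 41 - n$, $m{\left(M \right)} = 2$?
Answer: $\frac{267}{49519} \approx 0.0053919$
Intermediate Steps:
$k = 216$ ($k = 6^{3} = 216$)
$I = 211$ ($I = \left(-3 - 2\right) + 216 = -5 + 216 = 211$)
$\frac{V{\left(-15 \right)} + I}{21924 + 27595} = \frac{\left(41 - -15\right) + 211}{21924 + 27595} = \frac{\left(41 + 15\right) + 211}{49519} = \left(56 + 211\right) \frac{1}{49519} = 267 \cdot \frac{1}{49519} = \frac{267}{49519}$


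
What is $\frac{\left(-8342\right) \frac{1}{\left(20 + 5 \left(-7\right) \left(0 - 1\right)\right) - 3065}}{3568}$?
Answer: $\frac{97}{124880} \approx 0.00077675$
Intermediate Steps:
$\frac{\left(-8342\right) \frac{1}{\left(20 + 5 \left(-7\right) \left(0 - 1\right)\right) - 3065}}{3568} = - \frac{8342}{\left(20 - -35\right) - 3065} \cdot \frac{1}{3568} = - \frac{8342}{\left(20 + 35\right) - 3065} \cdot \frac{1}{3568} = - \frac{8342}{55 - 3065} \cdot \frac{1}{3568} = - \frac{8342}{-3010} \cdot \frac{1}{3568} = \left(-8342\right) \left(- \frac{1}{3010}\right) \frac{1}{3568} = \frac{97}{35} \cdot \frac{1}{3568} = \frac{97}{124880}$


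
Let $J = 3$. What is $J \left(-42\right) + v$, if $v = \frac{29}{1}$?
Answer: $-97$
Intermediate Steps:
$v = 29$ ($v = 29 \cdot 1 = 29$)
$J \left(-42\right) + v = 3 \left(-42\right) + 29 = -126 + 29 = -97$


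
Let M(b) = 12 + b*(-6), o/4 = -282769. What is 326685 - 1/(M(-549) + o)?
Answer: 368425542451/1127770 ≈ 3.2669e+5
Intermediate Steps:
o = -1131076 (o = 4*(-282769) = -1131076)
M(b) = 12 - 6*b
326685 - 1/(M(-549) + o) = 326685 - 1/((12 - 6*(-549)) - 1131076) = 326685 - 1/((12 + 3294) - 1131076) = 326685 - 1/(3306 - 1131076) = 326685 - 1/(-1127770) = 326685 - 1*(-1/1127770) = 326685 + 1/1127770 = 368425542451/1127770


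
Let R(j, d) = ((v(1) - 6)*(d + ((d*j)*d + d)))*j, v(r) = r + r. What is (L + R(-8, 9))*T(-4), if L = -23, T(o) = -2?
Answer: 40366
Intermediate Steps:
v(r) = 2*r
R(j, d) = j*(-8*d - 4*j*d**2) (R(j, d) = ((2*1 - 6)*(d + ((d*j)*d + d)))*j = ((2 - 6)*(d + (j*d**2 + d)))*j = (-4*(d + (d + j*d**2)))*j = (-4*(2*d + j*d**2))*j = (-8*d - 4*j*d**2)*j = j*(-8*d - 4*j*d**2))
(L + R(-8, 9))*T(-4) = (-23 - 4*9*(-8)*(2 + 9*(-8)))*(-2) = (-23 - 4*9*(-8)*(2 - 72))*(-2) = (-23 - 4*9*(-8)*(-70))*(-2) = (-23 - 20160)*(-2) = -20183*(-2) = 40366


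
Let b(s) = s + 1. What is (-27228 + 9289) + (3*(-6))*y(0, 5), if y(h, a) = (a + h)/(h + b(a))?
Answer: -17954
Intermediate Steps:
b(s) = 1 + s
y(h, a) = (a + h)/(1 + a + h) (y(h, a) = (a + h)/(h + (1 + a)) = (a + h)/(1 + a + h))
(-27228 + 9289) + (3*(-6))*y(0, 5) = (-27228 + 9289) + (3*(-6))*((5 + 0)/(1 + 5 + 0)) = -17939 - 18*5/6 = -17939 - 3*5 = -17939 - 18*⅚ = -17939 - 15 = -17954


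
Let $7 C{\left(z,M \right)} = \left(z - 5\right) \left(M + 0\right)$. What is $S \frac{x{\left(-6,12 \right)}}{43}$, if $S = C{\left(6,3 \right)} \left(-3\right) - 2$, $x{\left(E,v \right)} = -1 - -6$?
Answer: $- \frac{115}{301} \approx -0.38206$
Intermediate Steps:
$C{\left(z,M \right)} = \frac{M \left(-5 + z\right)}{7}$ ($C{\left(z,M \right)} = \frac{\left(z - 5\right) \left(M + 0\right)}{7} = \frac{\left(-5 + z\right) M}{7} = \frac{M \left(-5 + z\right)}{7}$)
$x{\left(E,v \right)} = 5$ ($x{\left(E,v \right)} = -1 + 6 = 5$)
$S = - \frac{23}{7}$ ($S = \frac{1}{7} \cdot 3 \left(-5 + 6\right) \left(-3\right) - 2 = \frac{1}{7} \cdot 3 \cdot 1 \left(-3\right) - 2 = \frac{3}{7} \left(-3\right) - 2 = - \frac{9}{7} - 2 = - \frac{23}{7} \approx -3.2857$)
$S \frac{x{\left(-6,12 \right)}}{43} = - \frac{23 \cdot \frac{5}{43}}{7} = - \frac{23 \cdot 5 \cdot \frac{1}{43}}{7} = \left(- \frac{23}{7}\right) \frac{5}{43} = - \frac{115}{301}$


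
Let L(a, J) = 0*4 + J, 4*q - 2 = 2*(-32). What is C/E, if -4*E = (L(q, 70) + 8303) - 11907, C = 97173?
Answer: 64782/589 ≈ 109.99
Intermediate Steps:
q = -31/2 (q = ½ + (2*(-32))/4 = ½ + (¼)*(-64) = ½ - 16 = -31/2 ≈ -15.500)
L(a, J) = J (L(a, J) = 0 + J = J)
E = 1767/2 (E = -((70 + 8303) - 11907)/4 = -(8373 - 11907)/4 = -¼*(-3534) = 1767/2 ≈ 883.50)
C/E = 97173/(1767/2) = 97173*(2/1767) = 64782/589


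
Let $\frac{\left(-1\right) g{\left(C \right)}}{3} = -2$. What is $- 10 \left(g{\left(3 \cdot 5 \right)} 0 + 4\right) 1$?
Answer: $-40$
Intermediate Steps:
$g{\left(C \right)} = 6$ ($g{\left(C \right)} = \left(-3\right) \left(-2\right) = 6$)
$- 10 \left(g{\left(3 \cdot 5 \right)} 0 + 4\right) 1 = - 10 \left(6 \cdot 0 + 4\right) 1 = - 10 \left(0 + 4\right) 1 = \left(-10\right) 4 \cdot 1 = \left(-40\right) 1 = -40$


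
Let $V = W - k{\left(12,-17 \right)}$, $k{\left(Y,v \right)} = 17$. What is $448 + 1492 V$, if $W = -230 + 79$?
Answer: $-250208$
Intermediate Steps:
$W = -151$
$V = -168$ ($V = -151 - 17 = -168$)
$448 + 1492 V = 448 + 1492 \left(-168\right) = 448 - 250656 = -250208$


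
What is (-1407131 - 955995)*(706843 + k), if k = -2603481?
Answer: 4481994570388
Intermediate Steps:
(-1407131 - 955995)*(706843 + k) = (-1407131 - 955995)*(706843 - 2603481) = -2363126*(-1896638) = 4481994570388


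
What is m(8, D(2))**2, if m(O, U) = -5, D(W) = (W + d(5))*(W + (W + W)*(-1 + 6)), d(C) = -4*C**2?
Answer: 25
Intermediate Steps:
D(W) = 11*W*(-100 + W) (D(W) = (W - 4*5**2)*(W + (W + W)*(-1 + 6)) = (W - 4*25)*(W + (2*W)*5) = (W - 100)*(W + 10*W) = (-100 + W)*(11*W) = 11*W*(-100 + W))
m(8, D(2))**2 = (-5)**2 = 25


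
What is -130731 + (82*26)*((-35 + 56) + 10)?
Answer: -64639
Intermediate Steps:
-130731 + (82*26)*((-35 + 56) + 10) = -130731 + 2132*(21 + 10) = -130731 + 2132*31 = -130731 + 66092 = -64639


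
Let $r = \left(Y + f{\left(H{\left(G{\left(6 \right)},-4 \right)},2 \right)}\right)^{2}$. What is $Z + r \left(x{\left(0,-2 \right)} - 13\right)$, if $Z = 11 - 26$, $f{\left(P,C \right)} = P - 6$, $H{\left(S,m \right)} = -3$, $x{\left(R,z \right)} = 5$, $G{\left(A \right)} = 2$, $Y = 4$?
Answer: $-215$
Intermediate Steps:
$f{\left(P,C \right)} = -6 + P$ ($f{\left(P,C \right)} = P - 6 = -6 + P$)
$Z = -15$ ($Z = 11 - 26 = -15$)
$r = 25$ ($r = \left(4 - 9\right)^{2} = \left(-5\right)^{2} = 25$)
$Z + r \left(x{\left(0,-2 \right)} - 13\right) = -15 + 25 \left(5 - 13\right) = -15 + 25 \left(-8\right) = -15 - 200 = -215$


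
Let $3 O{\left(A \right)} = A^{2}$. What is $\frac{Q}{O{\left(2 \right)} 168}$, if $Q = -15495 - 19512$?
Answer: $- \frac{5001}{32} \approx -156.28$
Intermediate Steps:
$O{\left(A \right)} = \frac{A^{2}}{3}$
$Q = -35007$
$\frac{Q}{O{\left(2 \right)} 168} = - \frac{35007}{\frac{2^{2}}{3} \cdot 168} = - \frac{35007}{\frac{1}{3} \cdot 4 \cdot 168} = - \frac{35007}{\frac{4}{3} \cdot 168} = - \frac{35007}{224} = \left(-35007\right) \frac{1}{224} = - \frac{5001}{32}$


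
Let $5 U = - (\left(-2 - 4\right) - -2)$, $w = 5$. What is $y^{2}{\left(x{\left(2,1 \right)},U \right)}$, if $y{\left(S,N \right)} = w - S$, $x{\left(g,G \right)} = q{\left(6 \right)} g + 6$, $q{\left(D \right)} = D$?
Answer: $169$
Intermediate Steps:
$U = \frac{4}{5}$ ($U = \frac{\left(-1\right) \left(\left(-2 - 4\right) - -2\right)}{5} = \frac{\left(-1\right) \left(-6 + 2\right)}{5} = \frac{\left(-1\right) \left(-4\right)}{5} = \frac{1}{5} \cdot 4 = \frac{4}{5} \approx 0.8$)
$x{\left(g,G \right)} = 6 + 6 g$ ($x{\left(g,G \right)} = 6 g + 6 = 6 + 6 g$)
$y{\left(S,N \right)} = 5 - S$
$y^{2}{\left(x{\left(2,1 \right)},U \right)} = \left(5 - \left(6 + 6 \cdot 2\right)\right)^{2} = \left(5 - \left(6 + 12\right)\right)^{2} = \left(5 - 18\right)^{2} = \left(-13\right)^{2} = 169$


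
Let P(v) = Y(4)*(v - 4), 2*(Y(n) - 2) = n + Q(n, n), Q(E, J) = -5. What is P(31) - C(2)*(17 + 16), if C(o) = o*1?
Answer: -51/2 ≈ -25.500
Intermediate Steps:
C(o) = o
Y(n) = -½ + n/2 (Y(n) = 2 + (n - 5)/2 = 2 + (-5 + n)/2 = 2 + (-5/2 + n/2) = -½ + n/2)
P(v) = -6 + 3*v/2 (P(v) = (-½ + (½)*4)*(v - 4) = (-½ + 2)*(-4 + v) = 3*(-4 + v)/2 = -6 + 3*v/2)
P(31) - C(2)*(17 + 16) = (-6 + (3/2)*31) - 2*(17 + 16) = (-6 + 93/2) - 2*33 = 81/2 - 1*66 = 81/2 - 66 = -51/2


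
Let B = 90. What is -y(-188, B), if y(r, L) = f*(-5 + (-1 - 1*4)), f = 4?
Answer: 40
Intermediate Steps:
y(r, L) = -40 (y(r, L) = 4*(-5 + (-1 - 1*4)) = 4*(-5 + (-1 - 4)) = 4*(-5 - 5) = 4*(-10) = -40)
-y(-188, B) = -1*(-40) = 40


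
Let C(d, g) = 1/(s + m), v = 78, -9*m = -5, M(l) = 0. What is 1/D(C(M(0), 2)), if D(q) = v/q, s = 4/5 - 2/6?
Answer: 15/1196 ≈ 0.012542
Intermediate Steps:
m = 5/9 (m = -⅑*(-5) = 5/9 ≈ 0.55556)
s = 7/15 (s = 4*(⅕) - 2*⅙ = ⅘ - ⅓ = 7/15 ≈ 0.46667)
C(d, g) = 45/46 (C(d, g) = 1/(7/15 + 5/9) = 1/(46/45) = 45/46)
D(q) = 78/q
1/D(C(M(0), 2)) = 1/(78/(45/46)) = 1/(78*(46/45)) = 1/(1196/15) = 15/1196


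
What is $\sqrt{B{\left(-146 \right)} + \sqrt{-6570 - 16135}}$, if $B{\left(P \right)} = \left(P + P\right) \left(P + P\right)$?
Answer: $\sqrt{85264 + i \sqrt{22705}} \approx 292.0 + 0.258 i$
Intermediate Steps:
$B{\left(P \right)} = 4 P^{2}$ ($B{\left(P \right)} = 2 P 2 P = 4 P^{2}$)
$\sqrt{B{\left(-146 \right)} + \sqrt{-6570 - 16135}} = \sqrt{4 \left(-146\right)^{2} + \sqrt{-6570 - 16135}} = \sqrt{4 \cdot 21316 + \sqrt{-22705}} = \sqrt{85264 + i \sqrt{22705}}$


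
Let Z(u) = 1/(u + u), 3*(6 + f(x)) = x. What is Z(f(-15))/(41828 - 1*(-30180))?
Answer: -1/1584176 ≈ -6.3124e-7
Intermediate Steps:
f(x) = -6 + x/3
Z(u) = 1/(2*u)
Z(f(-15))/(41828 - 1*(-30180)) = (1/(2*(-6 + (1/3)*(-15))))/(41828 - 1*(-30180)) = (1/(2*(-6 - 5)))/(41828 + 30180) = ((1/2)/(-11))/72008 = ((1/2)*(-1/11))*(1/72008) = -1/22*1/72008 = -1/1584176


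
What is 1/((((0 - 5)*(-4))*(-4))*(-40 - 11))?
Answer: 1/4080 ≈ 0.00024510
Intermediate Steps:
1/((((0 - 5)*(-4))*(-4))*(-40 - 11)) = 1/((-5*(-4)*(-4))*(-51)) = 1/((20*(-4))*(-51)) = 1/(-80*(-51)) = 1/4080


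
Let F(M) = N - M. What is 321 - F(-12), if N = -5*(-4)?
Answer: 289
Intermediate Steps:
N = 20
F(M) = 20 - M
321 - F(-12) = 321 - (20 - 1*(-12)) = 321 - (20 + 12) = 321 - 1*32 = 321 - 32 = 289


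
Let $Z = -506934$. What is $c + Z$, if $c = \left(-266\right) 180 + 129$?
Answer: $-554685$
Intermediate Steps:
$c = -47751$ ($c = -47880 + 129 = -47751$)
$c + Z = -47751 - 506934 = -554685$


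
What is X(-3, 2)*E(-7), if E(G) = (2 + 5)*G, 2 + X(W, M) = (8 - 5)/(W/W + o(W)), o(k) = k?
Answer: 343/2 ≈ 171.50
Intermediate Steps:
X(W, M) = -2 + 3/(1 + W) (X(W, M) = -2 + (8 - 5)/(W/W + W) = -2 + 3/(1 + W))
E(G) = 7*G
X(-3, 2)*E(-7) = ((1 - 2*(-3))/(1 - 3))*(7*(-7)) = ((1 + 6)/(-2))*(-49) = -1/2*7*(-49) = -7/2*(-49) = 343/2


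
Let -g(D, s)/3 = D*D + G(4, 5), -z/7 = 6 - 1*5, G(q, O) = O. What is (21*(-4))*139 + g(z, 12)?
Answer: -11838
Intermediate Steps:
z = -7 (z = -7*(6 - 1*5) = -7*(6 - 5) = -7*1 = -7)
g(D, s) = -15 - 3*D² (g(D, s) = -3*(D*D + 5) = -3*(D² + 5) = -3*(5 + D²) = -15 - 3*D²)
(21*(-4))*139 + g(z, 12) = (21*(-4))*139 + (-15 - 3*(-7)²) = -84*139 + (-15 - 3*49) = -11676 + (-15 - 147) = -11676 - 162 = -11838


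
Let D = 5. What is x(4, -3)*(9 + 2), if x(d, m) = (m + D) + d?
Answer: 66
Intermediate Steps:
x(d, m) = 5 + d + m (x(d, m) = (m + 5) + d = (5 + m) + d = 5 + d + m)
x(4, -3)*(9 + 2) = (5 + 4 - 3)*(9 + 2) = 6*11 = 66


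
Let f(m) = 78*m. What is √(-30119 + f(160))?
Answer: I*√17639 ≈ 132.81*I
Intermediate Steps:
√(-30119 + f(160)) = √(-30119 + 78*160) = √(-30119 + 12480) = √(-17639) = I*√17639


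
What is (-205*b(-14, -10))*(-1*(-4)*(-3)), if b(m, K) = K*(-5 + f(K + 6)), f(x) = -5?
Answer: 246000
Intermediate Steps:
b(m, K) = -10*K (b(m, K) = K*(-5 - 5) = K*(-10) = -10*K)
(-205*b(-14, -10))*(-1*(-4)*(-3)) = (-(-2050)*(-10))*(-1*(-4)*(-3)) = (-205*100)*(4*(-3)) = -20500*(-12) = 246000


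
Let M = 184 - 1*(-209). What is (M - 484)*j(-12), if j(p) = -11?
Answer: 1001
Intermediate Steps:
M = 393 (M = 184 + 209 = 393)
(M - 484)*j(-12) = (393 - 484)*(-11) = -91*(-11) = 1001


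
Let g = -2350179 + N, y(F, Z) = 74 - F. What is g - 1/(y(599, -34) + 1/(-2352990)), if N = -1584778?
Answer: -4860930099082717/1235319751 ≈ -3.9350e+6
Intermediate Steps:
g = -3934957 (g = -2350179 - 1584778 = -3934957)
g - 1/(y(599, -34) + 1/(-2352990)) = -3934957 - 1/((74 - 1*599) + 1/(-2352990)) = -3934957 - 1/((74 - 599) - 1/2352990) = -3934957 - 1/(-525 - 1/2352990) = -3934957 - 1/(-1235319751/2352990) = -3934957 - 1*(-2352990/1235319751) = -3934957 + 2352990/1235319751 = -4860930099082717/1235319751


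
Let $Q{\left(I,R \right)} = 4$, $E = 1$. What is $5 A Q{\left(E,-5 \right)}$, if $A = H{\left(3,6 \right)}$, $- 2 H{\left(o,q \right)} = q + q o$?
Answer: $-240$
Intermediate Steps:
$H{\left(o,q \right)} = - \frac{q}{2} - \frac{o q}{2}$ ($H{\left(o,q \right)} = - \frac{q + q o}{2} = - \frac{q + o q}{2} = - \frac{q}{2} - \frac{o q}{2}$)
$A = -12$ ($A = \left(- \frac{1}{2}\right) 6 \left(1 + 3\right) = \left(- \frac{1}{2}\right) 6 \cdot 4 = -12$)
$5 A Q{\left(E,-5 \right)} = 5 \left(-12\right) 4 = \left(-60\right) 4 = -240$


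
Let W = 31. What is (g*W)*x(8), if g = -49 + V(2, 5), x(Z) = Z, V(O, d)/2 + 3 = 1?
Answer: -13144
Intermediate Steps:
V(O, d) = -4 (V(O, d) = -6 + 2*1 = -6 + 2 = -4)
g = -53 (g = -49 - 4 = -53)
(g*W)*x(8) = -53*31*8 = -1643*8 = -13144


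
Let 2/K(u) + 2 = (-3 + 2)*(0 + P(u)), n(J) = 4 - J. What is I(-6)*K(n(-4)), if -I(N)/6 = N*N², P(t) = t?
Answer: -1296/5 ≈ -259.20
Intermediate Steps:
I(N) = -6*N³ (I(N) = -6*N*N² = -6*N³)
K(u) = 2/(-2 - u) (K(u) = 2/(-2 + (-3 + 2)*(0 + u)) = 2/(-2 - u))
I(-6)*K(n(-4)) = (-6*(-6)³)*(-2/(2 + (4 - 1*(-4)))) = (-6*(-216))*(-2/(2 + (4 + 4))) = 1296*(-2/(2 + 8)) = 1296*(-2/10) = 1296*(-2*⅒) = 1296*(-⅕) = -1296/5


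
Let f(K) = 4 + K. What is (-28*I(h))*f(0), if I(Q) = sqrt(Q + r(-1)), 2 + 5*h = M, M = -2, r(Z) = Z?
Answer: -336*I*sqrt(5)/5 ≈ -150.26*I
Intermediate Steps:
h = -4/5 (h = -2/5 + (1/5)*(-2) = -2/5 - 2/5 = -4/5 ≈ -0.80000)
I(Q) = sqrt(-1 + Q) (I(Q) = sqrt(Q - 1) = sqrt(-1 + Q))
(-28*I(h))*f(0) = (-28*sqrt(-1 - 4/5))*(4 + 0) = -84*I*sqrt(5)/5*4 = -336*I*sqrt(5)/5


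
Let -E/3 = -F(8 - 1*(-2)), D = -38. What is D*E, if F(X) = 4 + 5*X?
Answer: -6156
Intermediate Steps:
E = 162 (E = -(-3)*(4 + 5*(8 - 1*(-2))) = -(-3)*(4 + 5*(8 + 2)) = -(-3)*(4 + 5*10) = -(-3)*(4 + 50) = -(-3)*54 = -3*(-54) = 162)
D*E = -38*162 = -6156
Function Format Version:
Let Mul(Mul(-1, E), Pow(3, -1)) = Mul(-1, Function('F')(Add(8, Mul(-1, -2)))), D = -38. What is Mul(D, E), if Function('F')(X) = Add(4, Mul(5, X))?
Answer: -6156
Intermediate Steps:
E = 162 (E = Mul(-3, Mul(-1, Add(4, Mul(5, Add(8, Mul(-1, -2)))))) = Mul(-3, Mul(-1, Add(4, Mul(5, Add(8, 2))))) = Mul(-3, Mul(-1, Add(4, Mul(5, 10)))) = Mul(-3, Mul(-1, Add(4, 50))) = Mul(-3, Mul(-1, 54)) = Mul(-3, -54) = 162)
Mul(D, E) = Mul(-38, 162) = -6156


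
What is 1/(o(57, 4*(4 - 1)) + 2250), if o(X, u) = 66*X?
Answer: 1/6012 ≈ 0.00016633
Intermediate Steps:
1/(o(57, 4*(4 - 1)) + 2250) = 1/(66*57 + 2250) = 1/(3762 + 2250) = 1/6012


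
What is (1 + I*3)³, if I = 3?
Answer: 1000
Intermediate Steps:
(1 + I*3)³ = (1 + 3*3)³ = (1 + 9)³ = 10³ = 1000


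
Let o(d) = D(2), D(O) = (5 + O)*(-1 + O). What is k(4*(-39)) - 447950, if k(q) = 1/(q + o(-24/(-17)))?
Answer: -66744551/149 ≈ -4.4795e+5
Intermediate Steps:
D(O) = (-1 + O)*(5 + O)
o(d) = 7 (o(d) = -5 + 2² + 4*2 = -5 + 4 + 8 = 7)
k(q) = 1/(7 + q) (k(q) = 1/(q + 7) = 1/(7 + q))
k(4*(-39)) - 447950 = 1/(7 + 4*(-39)) - 447950 = 1/(7 - 156) - 447950 = 1/(-149) - 447950 = -1/149 - 447950 = -66744551/149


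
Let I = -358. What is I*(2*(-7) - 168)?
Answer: 65156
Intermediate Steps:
I*(2*(-7) - 168) = -358*(2*(-7) - 168) = -358*(-14 - 168) = -358*(-182) = 65156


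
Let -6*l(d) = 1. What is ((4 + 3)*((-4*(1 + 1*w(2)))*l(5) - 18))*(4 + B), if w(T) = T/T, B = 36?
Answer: -14000/3 ≈ -4666.7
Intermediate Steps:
l(d) = -⅙ (l(d) = -⅙*1 = -⅙)
w(T) = 1
((4 + 3)*((-4*(1 + 1*w(2)))*l(5) - 18))*(4 + B) = ((4 + 3)*(-4*(1 + 1*1)*(-⅙) - 18))*(4 + 36) = (7*(-4*(1 + 1)*(-⅙) - 18))*40 = (7*(-4*2*(-⅙) - 18))*40 = (7*(-8*(-⅙) - 18))*40 = (7*(4/3 - 18))*40 = (7*(-50/3))*40 = -350/3*40 = -14000/3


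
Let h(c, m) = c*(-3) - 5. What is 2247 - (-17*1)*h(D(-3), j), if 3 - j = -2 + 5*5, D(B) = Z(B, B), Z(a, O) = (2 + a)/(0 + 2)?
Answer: 4375/2 ≈ 2187.5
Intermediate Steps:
Z(a, O) = 1 + a/2 (Z(a, O) = (2 + a)/2 = (2 + a)*(½) = 1 + a/2)
D(B) = 1 + B/2
j = -20 (j = 3 - (-2 + 5*5) = 3 - (-2 + 25) = 3 - 1*23 = 3 - 23 = -20)
h(c, m) = -5 - 3*c (h(c, m) = -3*c - 5 = -5 - 3*c)
2247 - (-17*1)*h(D(-3), j) = 2247 - (-17*1)*(-5 - 3*(1 + (½)*(-3))) = 2247 - (-17)*(-5 - 3*(1 - 3/2)) = 2247 - (-17)*(-5 - 3*(-½)) = 2247 - (-17)*(-5 + 3/2) = 2247 - (-17)*(-7)/2 = 2247 - 1*119/2 = 2247 - 119/2 = 4375/2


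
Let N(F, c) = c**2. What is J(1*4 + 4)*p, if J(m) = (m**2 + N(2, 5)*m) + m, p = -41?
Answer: -11152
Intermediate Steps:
J(m) = m**2 + 26*m (J(m) = (m**2 + 5**2*m) + m = (m**2 + 25*m) + m = m**2 + 26*m)
J(1*4 + 4)*p = ((1*4 + 4)*(26 + (1*4 + 4)))*(-41) = ((4 + 4)*(26 + (4 + 4)))*(-41) = (8*(26 + 8))*(-41) = (8*34)*(-41) = 272*(-41) = -11152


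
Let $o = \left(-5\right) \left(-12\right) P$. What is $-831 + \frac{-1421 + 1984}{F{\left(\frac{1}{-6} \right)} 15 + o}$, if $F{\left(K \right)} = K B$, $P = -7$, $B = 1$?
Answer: $- \frac{703321}{845} \approx -832.33$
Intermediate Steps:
$F{\left(K \right)} = K$ ($F{\left(K \right)} = K 1 = K$)
$o = -420$ ($o = \left(-5\right) \left(-12\right) \left(-7\right) = 60 \left(-7\right) = -420$)
$-831 + \frac{-1421 + 1984}{F{\left(\frac{1}{-6} \right)} 15 + o} = -831 + \frac{-1421 + 1984}{\frac{1}{-6} \cdot 15 - 420} = -831 + \frac{563}{\left(- \frac{1}{6}\right) 15 - 420} = -831 + \frac{563}{- \frac{5}{2} - 420} = -831 + \frac{563}{- \frac{845}{2}} = -831 + 563 \left(- \frac{2}{845}\right) = -831 - \frac{1126}{845} = - \frac{703321}{845}$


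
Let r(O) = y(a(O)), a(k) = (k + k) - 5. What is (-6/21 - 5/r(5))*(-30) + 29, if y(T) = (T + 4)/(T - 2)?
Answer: 613/7 ≈ 87.571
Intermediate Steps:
a(k) = -5 + 2*k (a(k) = 2*k - 5 = -5 + 2*k)
y(T) = (4 + T)/(-2 + T)
r(O) = (-1 + 2*O)/(-7 + 2*O) (r(O) = (4 + (-5 + 2*O))/(-2 + (-5 + 2*O)) = (-1 + 2*O)/(-7 + 2*O))
(-6/21 - 5/r(5))*(-30) + 29 = (-6/21 - 5*(-7 + 2*5)/(-1 + 2*5))*(-30) + 29 = (-6*1/21 - 5*(-7 + 10)/(-1 + 10))*(-30) + 29 = (-2/7 - 5/(9/3))*(-30) + 29 = (-2/7 - 5/((1/3)*9))*(-30) + 29 = (-2/7 - 5/3)*(-30) + 29 = -41/21*(-30) + 29 = 410/7 + 29 = 613/7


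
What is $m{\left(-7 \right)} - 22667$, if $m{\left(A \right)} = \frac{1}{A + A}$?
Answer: $- \frac{317339}{14} \approx -22667.0$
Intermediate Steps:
$m{\left(A \right)} = \frac{1}{2 A}$
$m{\left(-7 \right)} - 22667 = \frac{1}{2 \left(-7\right)} - 22667 = \frac{1}{2} \left(- \frac{1}{7}\right) - 22667 = - \frac{1}{14} - 22667 = - \frac{317339}{14}$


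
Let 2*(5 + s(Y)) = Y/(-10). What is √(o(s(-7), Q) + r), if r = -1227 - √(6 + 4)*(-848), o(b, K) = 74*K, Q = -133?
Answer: √(-11069 + 848*√10) ≈ 91.583*I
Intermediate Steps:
s(Y) = -5 - Y/20 (s(Y) = -5 + (Y/(-10))/2 = -5 + (Y*(-⅒))/2 = -5 + (-Y/10)/2 = -5 - Y/20)
r = -1227 + 848*√10 (r = -1227 - √10*(-848) = -1227 - (-848)*√10 = -1227 + 848*√10 ≈ 1454.6)
√(o(s(-7), Q) + r) = √(74*(-133) + (-1227 + 848*√10)) = √(-9842 + (-1227 + 848*√10)) = √(-11069 + 848*√10)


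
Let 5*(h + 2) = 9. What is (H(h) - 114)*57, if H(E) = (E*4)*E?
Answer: -162222/25 ≈ -6488.9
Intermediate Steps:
h = -⅕ (h = -2 + (⅕)*9 = -2 + 9/5 = -⅕ ≈ -0.20000)
H(E) = 4*E² (H(E) = (4*E)*E = 4*E²)
(H(h) - 114)*57 = (4*(-⅕)² - 114)*57 = (4*(1/25) - 114)*57 = (4/25 - 114)*57 = -2846/25*57 = -162222/25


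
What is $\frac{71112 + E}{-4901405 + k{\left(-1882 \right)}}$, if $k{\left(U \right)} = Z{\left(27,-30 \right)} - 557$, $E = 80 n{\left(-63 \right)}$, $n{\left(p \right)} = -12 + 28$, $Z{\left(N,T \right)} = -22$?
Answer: $- \frac{9049}{612748} \approx -0.014768$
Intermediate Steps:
$n{\left(p \right)} = 16$
$E = 1280$ ($E = 80 \cdot 16 = 1280$)
$k{\left(U \right)} = -579$ ($k{\left(U \right)} = -22 - 557 = -579$)
$\frac{71112 + E}{-4901405 + k{\left(-1882 \right)}} = \frac{71112 + 1280}{-4901405 - 579} = \frac{72392}{-4901984} = 72392 \left(- \frac{1}{4901984}\right) = - \frac{9049}{612748}$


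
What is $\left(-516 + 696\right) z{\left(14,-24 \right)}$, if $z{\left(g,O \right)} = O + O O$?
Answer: $99360$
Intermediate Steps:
$z{\left(g,O \right)} = O + O^{2}$
$\left(-516 + 696\right) z{\left(14,-24 \right)} = \left(-516 + 696\right) \left(- 24 \left(1 - 24\right)\right) = 180 \left(\left(-24\right) \left(-23\right)\right) = 180 \cdot 552 = 99360$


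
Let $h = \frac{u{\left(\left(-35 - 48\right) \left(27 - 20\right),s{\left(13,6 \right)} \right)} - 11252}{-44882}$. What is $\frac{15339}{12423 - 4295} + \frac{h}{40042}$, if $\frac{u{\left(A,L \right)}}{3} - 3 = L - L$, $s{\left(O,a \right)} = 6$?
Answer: $\frac{6891701498255}{3651839369408} \approx 1.8872$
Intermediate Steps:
$u{\left(A,L \right)} = 9$ ($u{\left(A,L \right)} = 9 + 3 \left(L - L\right) = 9 + 3 \cdot 0 = 9 + 0 = 9$)
$h = \frac{11243}{44882}$ ($h = \frac{9 - 11252}{-44882} = \left(9 - 11252\right) \left(- \frac{1}{44882}\right) = \left(-11243\right) \left(- \frac{1}{44882}\right) = \frac{11243}{44882} \approx 0.2505$)
$\frac{15339}{12423 - 4295} + \frac{h}{40042} = \frac{15339}{12423 - 4295} + \frac{11243}{44882 \cdot 40042} = \frac{15339}{8128} + \frac{11243}{44882} \cdot \frac{1}{40042} = 15339 \cdot \frac{1}{8128} + \frac{11243}{1797165044} = \frac{15339}{8128} + \frac{11243}{1797165044} = \frac{6891701498255}{3651839369408}$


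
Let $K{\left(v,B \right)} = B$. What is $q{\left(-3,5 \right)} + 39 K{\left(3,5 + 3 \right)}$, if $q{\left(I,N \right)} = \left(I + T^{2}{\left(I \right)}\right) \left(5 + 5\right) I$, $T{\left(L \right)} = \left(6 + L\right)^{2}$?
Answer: $-2028$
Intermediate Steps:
$q{\left(I,N \right)} = I \left(10 I + 10 \left(6 + I\right)^{4}\right)$ ($q{\left(I,N \right)} = \left(I + \left(\left(6 + I\right)^{2}\right)^{2}\right) \left(5 + 5\right) I = \left(I + \left(6 + I\right)^{4}\right) 10 I = \left(10 I + 10 \left(6 + I\right)^{4}\right) I = I \left(10 I + 10 \left(6 + I\right)^{4}\right)$)
$q{\left(-3,5 \right)} + 39 K{\left(3,5 + 3 \right)} = 10 \left(-3\right) \left(-3 + \left(6 - 3\right)^{4}\right) + 39 \left(5 + 3\right) = 10 \left(-3\right) \left(-3 + 3^{4}\right) + 39 \cdot 8 = 10 \left(-3\right) \left(-3 + 81\right) + 312 = 10 \left(-3\right) 78 + 312 = -2340 + 312 = -2028$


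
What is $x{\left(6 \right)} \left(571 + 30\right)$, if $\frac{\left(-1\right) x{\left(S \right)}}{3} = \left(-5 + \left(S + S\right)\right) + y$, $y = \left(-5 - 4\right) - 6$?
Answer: $14424$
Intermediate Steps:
$y = -15$ ($y = -9 - 6 = -15$)
$x{\left(S \right)} = 60 - 6 S$ ($x{\left(S \right)} = - 3 \left(\left(-5 + \left(S + S\right)\right) - 15\right) = - 3 \left(\left(-5 + 2 S\right) - 15\right) = - 3 \left(-20 + 2 S\right) = 60 - 6 S$)
$x{\left(6 \right)} \left(571 + 30\right) = \left(60 - 36\right) \left(571 + 30\right) = \left(60 - 36\right) 601 = 24 \cdot 601 = 14424$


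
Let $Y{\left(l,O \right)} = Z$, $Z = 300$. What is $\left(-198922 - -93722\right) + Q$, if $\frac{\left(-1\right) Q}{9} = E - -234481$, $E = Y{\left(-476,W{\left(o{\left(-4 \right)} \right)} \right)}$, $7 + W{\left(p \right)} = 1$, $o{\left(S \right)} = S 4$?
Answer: $-2218229$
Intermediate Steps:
$o{\left(S \right)} = 4 S$
$W{\left(p \right)} = -6$ ($W{\left(p \right)} = -7 + 1 = -6$)
$Y{\left(l,O \right)} = 300$
$E = 300$
$Q = -2113029$ ($Q = - 9 \left(300 - -234481\right) = - 9 \left(300 + 234481\right) = \left(-9\right) 234781 = -2113029$)
$\left(-198922 - -93722\right) + Q = \left(-198922 - -93722\right) - 2113029 = \left(-198922 + 93722\right) - 2113029 = -105200 - 2113029 = -2218229$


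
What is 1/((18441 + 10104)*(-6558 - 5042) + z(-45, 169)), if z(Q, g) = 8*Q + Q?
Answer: -1/331122405 ≈ -3.0200e-9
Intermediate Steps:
z(Q, g) = 9*Q
1/((18441 + 10104)*(-6558 - 5042) + z(-45, 169)) = 1/((18441 + 10104)*(-6558 - 5042) + 9*(-45)) = 1/(28545*(-11600) - 405) = 1/(-331122000 - 405) = 1/(-331122405) = -1/331122405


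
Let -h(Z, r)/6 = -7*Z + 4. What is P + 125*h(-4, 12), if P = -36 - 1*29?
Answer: -24065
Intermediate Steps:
h(Z, r) = -24 + 42*Z (h(Z, r) = -6*(-7*Z + 4) = -6*(4 - 7*Z) = -24 + 42*Z)
P = -65 (P = -36 - 29 = -65)
P + 125*h(-4, 12) = -65 + 125*(-24 + 42*(-4)) = -65 + 125*(-24 - 168) = -65 + 125*(-192) = -65 - 24000 = -24065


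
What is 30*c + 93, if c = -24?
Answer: -627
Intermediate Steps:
30*c + 93 = 30*(-24) + 93 = -720 + 93 = -627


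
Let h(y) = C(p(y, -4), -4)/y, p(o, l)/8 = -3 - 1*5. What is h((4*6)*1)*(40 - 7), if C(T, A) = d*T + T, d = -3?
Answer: 176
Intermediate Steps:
p(o, l) = -64 (p(o, l) = 8*(-3 - 1*5) = 8*(-3 - 5) = 8*(-8) = -64)
C(T, A) = -2*T (C(T, A) = -3*T + T = -2*T)
h(y) = 128/y (h(y) = (-2*(-64))/y = 128/y)
h((4*6)*1)*(40 - 7) = (128/(((4*6)*1)))*(40 - 7) = (128/((24*1)))*33 = (128/24)*33 = (128*(1/24))*33 = (16/3)*33 = 176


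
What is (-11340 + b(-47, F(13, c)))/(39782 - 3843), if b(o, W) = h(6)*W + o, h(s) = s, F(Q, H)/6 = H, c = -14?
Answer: -11891/35939 ≈ -0.33087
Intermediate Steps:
F(Q, H) = 6*H
b(o, W) = o + 6*W (b(o, W) = 6*W + o = o + 6*W)
(-11340 + b(-47, F(13, c)))/(39782 - 3843) = (-11340 + (-47 + 6*(6*(-14))))/(39782 - 3843) = (-11340 + (-47 + 6*(-84)))/35939 = (-11340 + (-47 - 504))*(1/35939) = (-11340 - 551)*(1/35939) = -11891*1/35939 = -11891/35939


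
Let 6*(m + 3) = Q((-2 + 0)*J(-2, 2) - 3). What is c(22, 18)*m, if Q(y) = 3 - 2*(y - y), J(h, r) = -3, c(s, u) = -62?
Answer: 155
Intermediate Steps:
Q(y) = 3 (Q(y) = 3 - 2*0 = 3 + 0 = 3)
m = -5/2 (m = -3 + (⅙)*3 = -3 + ½ = -5/2 ≈ -2.5000)
c(22, 18)*m = -62*(-5/2) = 155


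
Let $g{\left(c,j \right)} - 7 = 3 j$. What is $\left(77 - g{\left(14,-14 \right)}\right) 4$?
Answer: $448$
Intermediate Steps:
$g{\left(c,j \right)} = 7 + 3 j$
$\left(77 - g{\left(14,-14 \right)}\right) 4 = \left(77 - \left(7 + 3 \left(-14\right)\right)\right) 4 = \left(77 - \left(7 - 42\right)\right) 4 = \left(77 - -35\right) 4 = \left(77 + 35\right) 4 = 112 \cdot 4 = 448$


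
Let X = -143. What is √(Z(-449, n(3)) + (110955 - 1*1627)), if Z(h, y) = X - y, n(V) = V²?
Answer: 2*√27294 ≈ 330.42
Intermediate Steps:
Z(h, y) = -143 - y
√(Z(-449, n(3)) + (110955 - 1*1627)) = √((-143 - 1*3²) + (110955 - 1*1627)) = √((-143 - 1*9) + (110955 - 1627)) = √((-143 - 9) + 109328) = √(-152 + 109328) = √109176 = 2*√27294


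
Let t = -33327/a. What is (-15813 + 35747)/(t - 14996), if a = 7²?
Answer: -139538/109733 ≈ -1.2716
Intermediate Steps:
a = 49
t = -4761/7 (t = -33327/49 = -33327*1/49 = -4761/7 ≈ -680.14)
(-15813 + 35747)/(t - 14996) = (-15813 + 35747)/(-4761/7 - 14996) = 19934/(-109733/7) = 19934*(-7/109733) = -139538/109733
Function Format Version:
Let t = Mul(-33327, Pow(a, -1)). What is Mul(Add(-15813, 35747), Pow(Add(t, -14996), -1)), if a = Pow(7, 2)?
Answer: Rational(-139538, 109733) ≈ -1.2716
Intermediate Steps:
a = 49
t = Rational(-4761, 7) (t = Mul(-33327, Pow(49, -1)) = Mul(-33327, Rational(1, 49)) = Rational(-4761, 7) ≈ -680.14)
Mul(Add(-15813, 35747), Pow(Add(t, -14996), -1)) = Mul(Add(-15813, 35747), Pow(Add(Rational(-4761, 7), -14996), -1)) = Mul(19934, Pow(Rational(-109733, 7), -1)) = Mul(19934, Rational(-7, 109733)) = Rational(-139538, 109733)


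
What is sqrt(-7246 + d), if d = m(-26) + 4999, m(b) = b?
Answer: I*sqrt(2273) ≈ 47.676*I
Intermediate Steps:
d = 4973 (d = -26 + 4999 = 4973)
sqrt(-7246 + d) = sqrt(-7246 + 4973) = sqrt(-2273) = I*sqrt(2273)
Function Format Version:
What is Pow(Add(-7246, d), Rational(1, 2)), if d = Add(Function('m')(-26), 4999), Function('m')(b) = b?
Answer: Mul(I, Pow(2273, Rational(1, 2))) ≈ Mul(47.676, I)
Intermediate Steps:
d = 4973 (d = Add(-26, 4999) = 4973)
Pow(Add(-7246, d), Rational(1, 2)) = Pow(Add(-7246, 4973), Rational(1, 2)) = Pow(-2273, Rational(1, 2)) = Mul(I, Pow(2273, Rational(1, 2)))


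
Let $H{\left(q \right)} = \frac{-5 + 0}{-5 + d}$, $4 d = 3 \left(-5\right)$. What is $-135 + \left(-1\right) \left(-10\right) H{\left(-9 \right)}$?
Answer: $- \frac{905}{7} \approx -129.29$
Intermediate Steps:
$d = - \frac{15}{4}$ ($d = \frac{3 \left(-5\right)}{4} = \frac{1}{4} \left(-15\right) = - \frac{15}{4} \approx -3.75$)
$H{\left(q \right)} = \frac{4}{7}$ ($H{\left(q \right)} = \frac{-5 + 0}{-5 - \frac{15}{4}} = - \frac{5}{- \frac{35}{4}} = \left(-5\right) \left(- \frac{4}{35}\right) = \frac{4}{7}$)
$-135 + \left(-1\right) \left(-10\right) H{\left(-9 \right)} = -135 + \left(-1\right) \left(-10\right) \frac{4}{7} = -135 + 10 \cdot \frac{4}{7} = -135 + \frac{40}{7} = - \frac{905}{7}$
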